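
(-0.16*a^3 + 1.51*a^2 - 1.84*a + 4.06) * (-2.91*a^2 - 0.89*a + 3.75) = 0.4656*a^5 - 4.2517*a^4 + 3.4105*a^3 - 4.5145*a^2 - 10.5134*a + 15.225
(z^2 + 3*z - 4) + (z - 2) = z^2 + 4*z - 6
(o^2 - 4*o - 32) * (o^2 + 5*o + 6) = o^4 + o^3 - 46*o^2 - 184*o - 192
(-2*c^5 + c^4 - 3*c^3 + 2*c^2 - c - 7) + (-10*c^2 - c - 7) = -2*c^5 + c^4 - 3*c^3 - 8*c^2 - 2*c - 14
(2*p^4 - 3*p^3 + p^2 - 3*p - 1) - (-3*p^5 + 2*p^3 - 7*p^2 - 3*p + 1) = 3*p^5 + 2*p^4 - 5*p^3 + 8*p^2 - 2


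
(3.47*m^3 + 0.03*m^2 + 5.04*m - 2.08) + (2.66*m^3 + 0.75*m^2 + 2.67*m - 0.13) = 6.13*m^3 + 0.78*m^2 + 7.71*m - 2.21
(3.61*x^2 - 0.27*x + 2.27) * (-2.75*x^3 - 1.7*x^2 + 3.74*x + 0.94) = -9.9275*x^5 - 5.3945*x^4 + 7.7179*x^3 - 1.4754*x^2 + 8.236*x + 2.1338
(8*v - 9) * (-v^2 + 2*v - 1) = -8*v^3 + 25*v^2 - 26*v + 9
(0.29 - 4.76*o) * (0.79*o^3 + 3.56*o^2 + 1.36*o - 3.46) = -3.7604*o^4 - 16.7165*o^3 - 5.4412*o^2 + 16.864*o - 1.0034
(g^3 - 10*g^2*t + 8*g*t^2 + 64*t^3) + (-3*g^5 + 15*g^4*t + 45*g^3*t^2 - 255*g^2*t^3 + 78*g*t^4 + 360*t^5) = -3*g^5 + 15*g^4*t + 45*g^3*t^2 + g^3 - 255*g^2*t^3 - 10*g^2*t + 78*g*t^4 + 8*g*t^2 + 360*t^5 + 64*t^3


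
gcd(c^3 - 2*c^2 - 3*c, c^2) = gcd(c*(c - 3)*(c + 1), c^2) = c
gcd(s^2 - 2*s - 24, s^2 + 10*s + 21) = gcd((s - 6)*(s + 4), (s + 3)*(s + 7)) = 1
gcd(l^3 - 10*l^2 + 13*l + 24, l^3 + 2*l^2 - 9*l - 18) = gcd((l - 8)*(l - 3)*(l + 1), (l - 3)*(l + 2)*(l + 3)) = l - 3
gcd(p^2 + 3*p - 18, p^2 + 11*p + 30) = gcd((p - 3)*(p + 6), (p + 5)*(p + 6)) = p + 6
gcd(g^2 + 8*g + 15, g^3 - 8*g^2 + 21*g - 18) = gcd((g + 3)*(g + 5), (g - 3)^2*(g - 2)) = 1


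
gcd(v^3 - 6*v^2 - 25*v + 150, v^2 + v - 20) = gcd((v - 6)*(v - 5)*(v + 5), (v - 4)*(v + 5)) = v + 5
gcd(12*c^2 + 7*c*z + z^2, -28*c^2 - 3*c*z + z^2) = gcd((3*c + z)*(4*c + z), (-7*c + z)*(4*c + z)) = 4*c + z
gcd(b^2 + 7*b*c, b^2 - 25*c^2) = 1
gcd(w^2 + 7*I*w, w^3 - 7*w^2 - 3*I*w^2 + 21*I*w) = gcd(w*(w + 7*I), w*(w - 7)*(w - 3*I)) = w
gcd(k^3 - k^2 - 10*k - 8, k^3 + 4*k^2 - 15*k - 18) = k + 1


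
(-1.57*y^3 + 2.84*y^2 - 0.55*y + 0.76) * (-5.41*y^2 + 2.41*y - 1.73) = 8.4937*y^5 - 19.1481*y^4 + 12.536*y^3 - 10.3503*y^2 + 2.7831*y - 1.3148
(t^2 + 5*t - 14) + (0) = t^2 + 5*t - 14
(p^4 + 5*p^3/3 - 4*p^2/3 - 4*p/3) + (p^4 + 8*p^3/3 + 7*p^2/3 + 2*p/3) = 2*p^4 + 13*p^3/3 + p^2 - 2*p/3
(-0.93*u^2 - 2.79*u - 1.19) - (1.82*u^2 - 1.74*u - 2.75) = -2.75*u^2 - 1.05*u + 1.56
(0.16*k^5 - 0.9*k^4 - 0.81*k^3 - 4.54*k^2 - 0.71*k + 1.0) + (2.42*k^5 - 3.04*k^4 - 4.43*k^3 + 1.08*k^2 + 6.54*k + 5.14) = 2.58*k^5 - 3.94*k^4 - 5.24*k^3 - 3.46*k^2 + 5.83*k + 6.14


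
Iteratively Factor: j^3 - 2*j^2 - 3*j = (j + 1)*(j^2 - 3*j) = (j - 3)*(j + 1)*(j)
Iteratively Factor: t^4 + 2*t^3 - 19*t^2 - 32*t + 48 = (t - 1)*(t^3 + 3*t^2 - 16*t - 48) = (t - 4)*(t - 1)*(t^2 + 7*t + 12) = (t - 4)*(t - 1)*(t + 4)*(t + 3)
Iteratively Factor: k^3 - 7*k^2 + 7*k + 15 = (k - 3)*(k^2 - 4*k - 5) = (k - 5)*(k - 3)*(k + 1)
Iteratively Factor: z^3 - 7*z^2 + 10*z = (z)*(z^2 - 7*z + 10) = z*(z - 2)*(z - 5)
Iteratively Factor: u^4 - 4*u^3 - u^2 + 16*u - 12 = (u - 2)*(u^3 - 2*u^2 - 5*u + 6) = (u - 2)*(u + 2)*(u^2 - 4*u + 3) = (u - 3)*(u - 2)*(u + 2)*(u - 1)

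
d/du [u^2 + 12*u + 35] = 2*u + 12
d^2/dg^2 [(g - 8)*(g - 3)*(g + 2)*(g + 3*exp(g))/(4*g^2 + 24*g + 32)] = (3*g^4*exp(g) - 3*g^3*exp(g) + 2*g^3 - 72*g^2*exp(g) + 24*g^2 - 168*g*exp(g) + 96*g + 24*exp(g) - 544)/(4*(g^3 + 12*g^2 + 48*g + 64))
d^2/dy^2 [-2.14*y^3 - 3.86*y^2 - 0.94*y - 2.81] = -12.84*y - 7.72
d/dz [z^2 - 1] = 2*z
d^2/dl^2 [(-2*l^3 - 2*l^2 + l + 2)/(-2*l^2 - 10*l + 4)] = (43*l^3 - 54*l^2 - 12*l - 56)/(l^6 + 15*l^5 + 69*l^4 + 65*l^3 - 138*l^2 + 60*l - 8)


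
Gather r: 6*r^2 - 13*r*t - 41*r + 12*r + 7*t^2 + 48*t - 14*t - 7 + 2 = 6*r^2 + r*(-13*t - 29) + 7*t^2 + 34*t - 5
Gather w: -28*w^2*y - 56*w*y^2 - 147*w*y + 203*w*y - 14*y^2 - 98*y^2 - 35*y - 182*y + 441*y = -28*w^2*y + w*(-56*y^2 + 56*y) - 112*y^2 + 224*y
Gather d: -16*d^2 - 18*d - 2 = -16*d^2 - 18*d - 2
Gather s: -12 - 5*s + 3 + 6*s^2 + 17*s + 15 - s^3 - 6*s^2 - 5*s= -s^3 + 7*s + 6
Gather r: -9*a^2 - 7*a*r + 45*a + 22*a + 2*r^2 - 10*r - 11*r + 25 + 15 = -9*a^2 + 67*a + 2*r^2 + r*(-7*a - 21) + 40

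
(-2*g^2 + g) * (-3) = 6*g^2 - 3*g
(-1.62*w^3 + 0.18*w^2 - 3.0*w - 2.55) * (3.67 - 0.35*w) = 0.567*w^4 - 6.0084*w^3 + 1.7106*w^2 - 10.1175*w - 9.3585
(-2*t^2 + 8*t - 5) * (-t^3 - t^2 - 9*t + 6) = 2*t^5 - 6*t^4 + 15*t^3 - 79*t^2 + 93*t - 30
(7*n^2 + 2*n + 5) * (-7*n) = -49*n^3 - 14*n^2 - 35*n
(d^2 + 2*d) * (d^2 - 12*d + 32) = d^4 - 10*d^3 + 8*d^2 + 64*d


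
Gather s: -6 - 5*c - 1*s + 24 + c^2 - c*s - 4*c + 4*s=c^2 - 9*c + s*(3 - c) + 18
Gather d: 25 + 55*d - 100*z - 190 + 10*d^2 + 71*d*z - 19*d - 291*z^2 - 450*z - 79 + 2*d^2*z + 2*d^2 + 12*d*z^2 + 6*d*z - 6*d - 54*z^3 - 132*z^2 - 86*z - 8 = d^2*(2*z + 12) + d*(12*z^2 + 77*z + 30) - 54*z^3 - 423*z^2 - 636*z - 252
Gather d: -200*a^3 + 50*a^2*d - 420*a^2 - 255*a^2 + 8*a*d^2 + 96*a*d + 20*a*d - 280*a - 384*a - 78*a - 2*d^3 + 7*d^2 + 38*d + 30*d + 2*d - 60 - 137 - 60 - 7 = -200*a^3 - 675*a^2 - 742*a - 2*d^3 + d^2*(8*a + 7) + d*(50*a^2 + 116*a + 70) - 264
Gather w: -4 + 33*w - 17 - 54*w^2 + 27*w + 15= -54*w^2 + 60*w - 6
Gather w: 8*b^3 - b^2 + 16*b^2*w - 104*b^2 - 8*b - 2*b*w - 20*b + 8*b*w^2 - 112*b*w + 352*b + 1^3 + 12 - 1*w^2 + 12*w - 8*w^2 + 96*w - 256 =8*b^3 - 105*b^2 + 324*b + w^2*(8*b - 9) + w*(16*b^2 - 114*b + 108) - 243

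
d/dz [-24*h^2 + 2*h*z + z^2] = 2*h + 2*z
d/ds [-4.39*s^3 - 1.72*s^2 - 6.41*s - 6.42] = -13.17*s^2 - 3.44*s - 6.41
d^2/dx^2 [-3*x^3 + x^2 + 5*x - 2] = 2 - 18*x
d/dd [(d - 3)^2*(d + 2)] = (d - 3)*(3*d + 1)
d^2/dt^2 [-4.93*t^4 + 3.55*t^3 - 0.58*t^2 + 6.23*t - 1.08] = -59.16*t^2 + 21.3*t - 1.16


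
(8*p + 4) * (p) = 8*p^2 + 4*p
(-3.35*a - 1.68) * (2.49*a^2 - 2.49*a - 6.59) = -8.3415*a^3 + 4.1583*a^2 + 26.2597*a + 11.0712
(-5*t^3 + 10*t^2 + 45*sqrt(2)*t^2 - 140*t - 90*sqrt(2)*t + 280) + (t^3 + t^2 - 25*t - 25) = -4*t^3 + 11*t^2 + 45*sqrt(2)*t^2 - 165*t - 90*sqrt(2)*t + 255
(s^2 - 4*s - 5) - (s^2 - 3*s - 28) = 23 - s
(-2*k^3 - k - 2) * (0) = 0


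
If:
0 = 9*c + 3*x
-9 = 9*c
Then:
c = -1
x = 3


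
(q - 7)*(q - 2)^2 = q^3 - 11*q^2 + 32*q - 28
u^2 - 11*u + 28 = (u - 7)*(u - 4)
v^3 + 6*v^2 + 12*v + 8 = (v + 2)^3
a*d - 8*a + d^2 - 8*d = (a + d)*(d - 8)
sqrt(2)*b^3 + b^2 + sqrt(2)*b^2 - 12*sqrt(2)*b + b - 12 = (b - 3)*(b + 4)*(sqrt(2)*b + 1)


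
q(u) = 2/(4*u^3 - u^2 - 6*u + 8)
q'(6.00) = 0.00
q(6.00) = 0.00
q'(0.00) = 0.19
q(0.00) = 0.25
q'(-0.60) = 0.01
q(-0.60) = 0.19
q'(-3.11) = -0.02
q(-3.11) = -0.02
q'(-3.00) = -0.03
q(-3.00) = -0.02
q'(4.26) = -0.01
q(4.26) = 0.01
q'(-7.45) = -0.00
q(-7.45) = -0.00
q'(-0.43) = 0.06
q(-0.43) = 0.20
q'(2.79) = -0.03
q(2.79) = 0.03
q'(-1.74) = -2.11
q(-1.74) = -0.35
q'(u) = 2*(-12*u^2 + 2*u + 6)/(4*u^3 - u^2 - 6*u + 8)^2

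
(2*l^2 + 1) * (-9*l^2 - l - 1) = -18*l^4 - 2*l^3 - 11*l^2 - l - 1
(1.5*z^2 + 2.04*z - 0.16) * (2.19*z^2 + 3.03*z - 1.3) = 3.285*z^4 + 9.0126*z^3 + 3.8808*z^2 - 3.1368*z + 0.208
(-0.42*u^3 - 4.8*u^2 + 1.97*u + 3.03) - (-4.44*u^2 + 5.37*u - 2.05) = -0.42*u^3 - 0.359999999999999*u^2 - 3.4*u + 5.08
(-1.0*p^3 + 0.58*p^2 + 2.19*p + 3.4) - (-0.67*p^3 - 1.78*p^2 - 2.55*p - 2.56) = -0.33*p^3 + 2.36*p^2 + 4.74*p + 5.96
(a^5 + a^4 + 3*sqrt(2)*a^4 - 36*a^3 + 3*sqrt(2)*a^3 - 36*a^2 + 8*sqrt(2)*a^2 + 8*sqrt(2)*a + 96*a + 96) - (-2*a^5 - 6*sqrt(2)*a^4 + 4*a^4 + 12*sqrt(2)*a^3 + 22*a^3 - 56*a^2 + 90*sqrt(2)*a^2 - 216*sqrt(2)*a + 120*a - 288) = 3*a^5 - 3*a^4 + 9*sqrt(2)*a^4 - 58*a^3 - 9*sqrt(2)*a^3 - 82*sqrt(2)*a^2 + 20*a^2 - 24*a + 224*sqrt(2)*a + 384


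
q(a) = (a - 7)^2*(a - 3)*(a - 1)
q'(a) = (a - 7)^2*(a - 3) + (a - 7)^2*(a - 1) + (a - 3)*(a - 1)*(2*a - 14) = 4*a^3 - 54*a^2 + 216*a - 238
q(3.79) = 22.71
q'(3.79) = 22.74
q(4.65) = 33.26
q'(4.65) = 0.96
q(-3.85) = 3911.04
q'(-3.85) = -2098.28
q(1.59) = -24.35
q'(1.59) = -15.00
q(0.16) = 111.61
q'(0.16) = -204.81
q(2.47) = -15.99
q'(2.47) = 26.35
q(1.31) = -16.96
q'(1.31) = -38.72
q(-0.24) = 210.59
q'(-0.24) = -293.01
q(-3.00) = 2400.00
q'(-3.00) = -1480.00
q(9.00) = 192.00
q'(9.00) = 248.00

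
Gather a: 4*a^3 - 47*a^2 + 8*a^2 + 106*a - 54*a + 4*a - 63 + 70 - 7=4*a^3 - 39*a^2 + 56*a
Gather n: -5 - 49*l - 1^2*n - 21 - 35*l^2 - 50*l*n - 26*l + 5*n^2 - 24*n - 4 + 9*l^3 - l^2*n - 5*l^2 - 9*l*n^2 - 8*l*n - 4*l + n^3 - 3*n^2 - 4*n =9*l^3 - 40*l^2 - 79*l + n^3 + n^2*(2 - 9*l) + n*(-l^2 - 58*l - 29) - 30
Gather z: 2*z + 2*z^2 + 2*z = 2*z^2 + 4*z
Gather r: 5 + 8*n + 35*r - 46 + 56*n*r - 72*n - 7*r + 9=-64*n + r*(56*n + 28) - 32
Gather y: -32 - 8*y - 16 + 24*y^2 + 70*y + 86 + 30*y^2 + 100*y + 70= 54*y^2 + 162*y + 108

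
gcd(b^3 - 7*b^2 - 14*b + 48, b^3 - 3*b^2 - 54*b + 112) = b^2 - 10*b + 16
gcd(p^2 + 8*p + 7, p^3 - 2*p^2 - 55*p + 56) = p + 7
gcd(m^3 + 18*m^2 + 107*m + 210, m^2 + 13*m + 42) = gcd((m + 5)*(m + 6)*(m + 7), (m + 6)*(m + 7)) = m^2 + 13*m + 42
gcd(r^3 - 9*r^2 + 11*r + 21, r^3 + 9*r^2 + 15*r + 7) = r + 1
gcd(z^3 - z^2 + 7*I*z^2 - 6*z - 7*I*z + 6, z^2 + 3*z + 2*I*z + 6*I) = 1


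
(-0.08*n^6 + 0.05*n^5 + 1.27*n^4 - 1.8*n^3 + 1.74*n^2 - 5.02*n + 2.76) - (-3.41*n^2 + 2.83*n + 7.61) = -0.08*n^6 + 0.05*n^5 + 1.27*n^4 - 1.8*n^3 + 5.15*n^2 - 7.85*n - 4.85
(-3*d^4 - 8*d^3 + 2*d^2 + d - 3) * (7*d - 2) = -21*d^5 - 50*d^4 + 30*d^3 + 3*d^2 - 23*d + 6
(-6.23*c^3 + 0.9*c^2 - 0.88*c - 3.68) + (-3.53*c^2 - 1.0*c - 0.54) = -6.23*c^3 - 2.63*c^2 - 1.88*c - 4.22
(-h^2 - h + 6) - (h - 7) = -h^2 - 2*h + 13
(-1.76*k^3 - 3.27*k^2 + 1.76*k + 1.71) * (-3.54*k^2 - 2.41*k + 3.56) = 6.2304*k^5 + 15.8174*k^4 - 4.6153*k^3 - 21.9362*k^2 + 2.1445*k + 6.0876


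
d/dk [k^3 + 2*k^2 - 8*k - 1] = 3*k^2 + 4*k - 8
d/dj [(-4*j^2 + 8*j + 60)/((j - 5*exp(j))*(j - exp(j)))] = 4*(2*(1 - j)*(j - 5*exp(j))*(j - exp(j)) - (1 - exp(j))*(j - 5*exp(j))*(-j^2 + 2*j + 15) + (j - exp(j))*(5*exp(j) - 1)*(-j^2 + 2*j + 15))/((j - 5*exp(j))^2*(j - exp(j))^2)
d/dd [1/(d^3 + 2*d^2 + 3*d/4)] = 4*(-12*d^2 - 16*d - 3)/(d^2*(4*d^2 + 8*d + 3)^2)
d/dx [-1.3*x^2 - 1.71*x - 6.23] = -2.6*x - 1.71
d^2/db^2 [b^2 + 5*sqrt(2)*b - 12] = 2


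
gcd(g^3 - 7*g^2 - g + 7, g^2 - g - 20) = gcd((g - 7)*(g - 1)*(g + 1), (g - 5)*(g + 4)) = 1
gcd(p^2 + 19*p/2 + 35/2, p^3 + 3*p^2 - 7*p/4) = 1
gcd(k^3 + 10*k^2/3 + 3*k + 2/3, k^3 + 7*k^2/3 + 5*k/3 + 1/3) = k^2 + 4*k/3 + 1/3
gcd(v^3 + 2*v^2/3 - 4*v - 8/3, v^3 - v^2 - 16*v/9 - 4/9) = v^2 - 4*v/3 - 4/3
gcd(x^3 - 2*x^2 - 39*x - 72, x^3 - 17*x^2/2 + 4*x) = x - 8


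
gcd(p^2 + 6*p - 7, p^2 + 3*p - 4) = p - 1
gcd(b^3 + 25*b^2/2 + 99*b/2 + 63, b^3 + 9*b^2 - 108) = b + 6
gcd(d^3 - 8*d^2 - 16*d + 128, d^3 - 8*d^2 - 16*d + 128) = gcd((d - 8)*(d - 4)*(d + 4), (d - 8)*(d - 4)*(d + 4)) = d^3 - 8*d^2 - 16*d + 128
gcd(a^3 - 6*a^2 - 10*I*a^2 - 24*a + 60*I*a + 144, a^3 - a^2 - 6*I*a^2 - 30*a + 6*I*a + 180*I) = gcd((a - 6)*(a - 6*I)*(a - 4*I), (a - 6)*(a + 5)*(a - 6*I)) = a^2 + a*(-6 - 6*I) + 36*I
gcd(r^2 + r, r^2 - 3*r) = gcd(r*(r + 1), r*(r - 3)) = r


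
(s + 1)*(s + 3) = s^2 + 4*s + 3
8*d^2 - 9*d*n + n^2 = (-8*d + n)*(-d + n)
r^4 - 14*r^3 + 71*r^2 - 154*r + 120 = (r - 5)*(r - 4)*(r - 3)*(r - 2)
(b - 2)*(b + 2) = b^2 - 4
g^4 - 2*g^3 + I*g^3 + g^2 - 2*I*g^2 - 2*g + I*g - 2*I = (g - 2)*(g - I)*(g + I)^2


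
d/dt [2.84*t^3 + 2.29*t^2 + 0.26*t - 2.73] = 8.52*t^2 + 4.58*t + 0.26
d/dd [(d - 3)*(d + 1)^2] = (d + 1)*(3*d - 5)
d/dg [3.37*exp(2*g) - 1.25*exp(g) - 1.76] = (6.74*exp(g) - 1.25)*exp(g)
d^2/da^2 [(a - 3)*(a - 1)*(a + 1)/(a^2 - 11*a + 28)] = 2*(59*a^3 - 663*a^2 + 2337*a - 2381)/(a^6 - 33*a^5 + 447*a^4 - 3179*a^3 + 12516*a^2 - 25872*a + 21952)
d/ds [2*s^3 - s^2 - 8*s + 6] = 6*s^2 - 2*s - 8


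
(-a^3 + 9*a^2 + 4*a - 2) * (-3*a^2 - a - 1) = 3*a^5 - 26*a^4 - 20*a^3 - 7*a^2 - 2*a + 2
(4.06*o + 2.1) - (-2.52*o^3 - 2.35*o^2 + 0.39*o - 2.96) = 2.52*o^3 + 2.35*o^2 + 3.67*o + 5.06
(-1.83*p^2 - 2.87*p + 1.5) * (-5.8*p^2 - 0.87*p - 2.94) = 10.614*p^4 + 18.2381*p^3 - 0.822899999999999*p^2 + 7.1328*p - 4.41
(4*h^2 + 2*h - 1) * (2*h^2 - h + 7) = 8*h^4 + 24*h^2 + 15*h - 7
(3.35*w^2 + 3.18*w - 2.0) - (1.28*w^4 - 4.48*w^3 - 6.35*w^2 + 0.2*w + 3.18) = -1.28*w^4 + 4.48*w^3 + 9.7*w^2 + 2.98*w - 5.18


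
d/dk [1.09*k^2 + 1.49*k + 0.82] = 2.18*k + 1.49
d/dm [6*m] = 6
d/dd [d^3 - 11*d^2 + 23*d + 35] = 3*d^2 - 22*d + 23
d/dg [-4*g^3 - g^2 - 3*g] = -12*g^2 - 2*g - 3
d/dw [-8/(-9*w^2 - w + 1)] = 8*(-18*w - 1)/(9*w^2 + w - 1)^2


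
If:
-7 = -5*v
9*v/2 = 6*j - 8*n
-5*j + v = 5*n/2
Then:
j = 49/100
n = -21/50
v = 7/5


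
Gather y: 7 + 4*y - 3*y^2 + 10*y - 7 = -3*y^2 + 14*y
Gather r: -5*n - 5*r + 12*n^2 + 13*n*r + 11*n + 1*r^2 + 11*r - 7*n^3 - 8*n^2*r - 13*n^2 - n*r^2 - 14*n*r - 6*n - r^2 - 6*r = -7*n^3 - n^2 - n*r^2 + r*(-8*n^2 - n)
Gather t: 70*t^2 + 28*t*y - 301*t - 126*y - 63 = 70*t^2 + t*(28*y - 301) - 126*y - 63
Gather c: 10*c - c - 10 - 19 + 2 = 9*c - 27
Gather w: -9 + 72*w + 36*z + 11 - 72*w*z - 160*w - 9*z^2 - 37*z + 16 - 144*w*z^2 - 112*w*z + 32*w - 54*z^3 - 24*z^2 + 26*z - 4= w*(-144*z^2 - 184*z - 56) - 54*z^3 - 33*z^2 + 25*z + 14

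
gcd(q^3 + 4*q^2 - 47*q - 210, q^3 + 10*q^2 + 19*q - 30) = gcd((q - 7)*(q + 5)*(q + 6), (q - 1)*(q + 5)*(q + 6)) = q^2 + 11*q + 30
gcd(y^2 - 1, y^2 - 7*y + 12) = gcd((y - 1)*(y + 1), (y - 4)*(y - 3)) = 1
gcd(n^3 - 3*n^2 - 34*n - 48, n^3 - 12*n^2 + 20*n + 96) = n^2 - 6*n - 16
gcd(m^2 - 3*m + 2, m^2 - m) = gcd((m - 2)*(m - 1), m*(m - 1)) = m - 1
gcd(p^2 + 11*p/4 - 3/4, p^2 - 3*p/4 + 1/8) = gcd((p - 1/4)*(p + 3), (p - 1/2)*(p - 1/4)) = p - 1/4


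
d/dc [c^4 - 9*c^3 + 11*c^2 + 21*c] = 4*c^3 - 27*c^2 + 22*c + 21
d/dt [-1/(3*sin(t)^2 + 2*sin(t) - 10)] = 2*(3*sin(t) + 1)*cos(t)/(3*sin(t)^2 + 2*sin(t) - 10)^2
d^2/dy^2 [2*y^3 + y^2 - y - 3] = 12*y + 2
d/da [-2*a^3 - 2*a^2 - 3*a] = -6*a^2 - 4*a - 3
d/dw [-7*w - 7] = -7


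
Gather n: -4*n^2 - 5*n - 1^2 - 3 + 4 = -4*n^2 - 5*n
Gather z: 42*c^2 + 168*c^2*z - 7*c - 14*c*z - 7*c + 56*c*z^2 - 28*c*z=42*c^2 + 56*c*z^2 - 14*c + z*(168*c^2 - 42*c)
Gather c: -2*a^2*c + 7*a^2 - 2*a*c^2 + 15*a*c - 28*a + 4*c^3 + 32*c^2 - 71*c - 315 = 7*a^2 - 28*a + 4*c^3 + c^2*(32 - 2*a) + c*(-2*a^2 + 15*a - 71) - 315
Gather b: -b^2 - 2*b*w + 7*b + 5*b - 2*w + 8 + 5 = -b^2 + b*(12 - 2*w) - 2*w + 13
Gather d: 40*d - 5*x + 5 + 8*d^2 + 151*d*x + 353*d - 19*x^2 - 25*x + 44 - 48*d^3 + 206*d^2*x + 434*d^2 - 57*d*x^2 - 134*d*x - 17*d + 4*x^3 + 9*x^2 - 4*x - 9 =-48*d^3 + d^2*(206*x + 442) + d*(-57*x^2 + 17*x + 376) + 4*x^3 - 10*x^2 - 34*x + 40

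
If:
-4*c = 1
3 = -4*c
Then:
No Solution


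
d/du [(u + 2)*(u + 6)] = 2*u + 8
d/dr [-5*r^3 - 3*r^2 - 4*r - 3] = -15*r^2 - 6*r - 4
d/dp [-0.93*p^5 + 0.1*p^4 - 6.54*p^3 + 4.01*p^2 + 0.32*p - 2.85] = -4.65*p^4 + 0.4*p^3 - 19.62*p^2 + 8.02*p + 0.32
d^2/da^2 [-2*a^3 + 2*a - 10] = -12*a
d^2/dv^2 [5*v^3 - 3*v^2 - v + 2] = 30*v - 6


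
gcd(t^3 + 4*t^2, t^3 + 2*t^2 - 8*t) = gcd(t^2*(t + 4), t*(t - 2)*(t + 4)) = t^2 + 4*t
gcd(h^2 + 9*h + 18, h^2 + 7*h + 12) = h + 3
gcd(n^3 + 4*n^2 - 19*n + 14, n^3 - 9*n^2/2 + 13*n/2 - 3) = n^2 - 3*n + 2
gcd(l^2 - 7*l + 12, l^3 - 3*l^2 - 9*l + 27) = l - 3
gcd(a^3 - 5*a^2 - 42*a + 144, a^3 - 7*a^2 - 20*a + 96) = a^2 - 11*a + 24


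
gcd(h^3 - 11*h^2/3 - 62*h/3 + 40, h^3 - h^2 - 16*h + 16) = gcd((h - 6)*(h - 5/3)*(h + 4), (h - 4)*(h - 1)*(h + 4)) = h + 4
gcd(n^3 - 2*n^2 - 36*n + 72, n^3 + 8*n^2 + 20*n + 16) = 1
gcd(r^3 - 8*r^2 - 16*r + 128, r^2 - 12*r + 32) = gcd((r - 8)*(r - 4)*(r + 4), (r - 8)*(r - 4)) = r^2 - 12*r + 32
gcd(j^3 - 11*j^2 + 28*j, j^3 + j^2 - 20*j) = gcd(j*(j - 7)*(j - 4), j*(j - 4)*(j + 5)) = j^2 - 4*j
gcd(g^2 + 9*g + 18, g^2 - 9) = g + 3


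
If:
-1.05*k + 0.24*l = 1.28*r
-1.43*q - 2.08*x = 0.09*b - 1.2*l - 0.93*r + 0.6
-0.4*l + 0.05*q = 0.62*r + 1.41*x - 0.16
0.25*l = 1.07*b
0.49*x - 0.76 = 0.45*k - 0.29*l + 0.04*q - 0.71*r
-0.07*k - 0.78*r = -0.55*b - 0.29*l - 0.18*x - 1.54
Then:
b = -0.64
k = -1.53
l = -2.76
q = -2.89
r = 0.74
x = 0.47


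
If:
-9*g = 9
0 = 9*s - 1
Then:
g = -1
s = 1/9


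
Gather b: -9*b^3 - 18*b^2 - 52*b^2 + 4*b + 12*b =-9*b^3 - 70*b^2 + 16*b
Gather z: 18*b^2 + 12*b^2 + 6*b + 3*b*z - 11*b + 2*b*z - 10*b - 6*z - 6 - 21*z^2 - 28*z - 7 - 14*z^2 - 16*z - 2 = 30*b^2 - 15*b - 35*z^2 + z*(5*b - 50) - 15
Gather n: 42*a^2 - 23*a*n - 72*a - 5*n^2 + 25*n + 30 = 42*a^2 - 72*a - 5*n^2 + n*(25 - 23*a) + 30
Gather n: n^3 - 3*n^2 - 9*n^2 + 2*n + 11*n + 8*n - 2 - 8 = n^3 - 12*n^2 + 21*n - 10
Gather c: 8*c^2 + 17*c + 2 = 8*c^2 + 17*c + 2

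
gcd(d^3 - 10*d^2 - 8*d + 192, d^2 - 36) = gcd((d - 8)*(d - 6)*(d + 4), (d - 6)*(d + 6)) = d - 6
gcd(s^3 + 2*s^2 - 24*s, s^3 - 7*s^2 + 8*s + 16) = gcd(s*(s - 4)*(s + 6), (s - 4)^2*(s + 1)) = s - 4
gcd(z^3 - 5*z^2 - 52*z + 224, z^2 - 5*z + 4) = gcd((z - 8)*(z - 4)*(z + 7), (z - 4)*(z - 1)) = z - 4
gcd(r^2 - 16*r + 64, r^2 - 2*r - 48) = r - 8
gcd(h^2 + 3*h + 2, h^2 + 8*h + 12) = h + 2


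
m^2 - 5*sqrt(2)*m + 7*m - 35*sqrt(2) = (m + 7)*(m - 5*sqrt(2))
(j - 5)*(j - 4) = j^2 - 9*j + 20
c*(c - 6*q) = c^2 - 6*c*q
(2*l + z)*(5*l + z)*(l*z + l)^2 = 10*l^4*z^2 + 20*l^4*z + 10*l^4 + 7*l^3*z^3 + 14*l^3*z^2 + 7*l^3*z + l^2*z^4 + 2*l^2*z^3 + l^2*z^2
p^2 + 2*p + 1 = (p + 1)^2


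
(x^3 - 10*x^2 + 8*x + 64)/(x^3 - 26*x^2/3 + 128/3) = 3*(x - 4)/(3*x - 8)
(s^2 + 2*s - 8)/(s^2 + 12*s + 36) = (s^2 + 2*s - 8)/(s^2 + 12*s + 36)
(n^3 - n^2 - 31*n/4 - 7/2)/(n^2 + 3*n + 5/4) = (2*n^2 - 3*n - 14)/(2*n + 5)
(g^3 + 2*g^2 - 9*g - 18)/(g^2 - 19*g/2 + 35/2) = 2*(g^3 + 2*g^2 - 9*g - 18)/(2*g^2 - 19*g + 35)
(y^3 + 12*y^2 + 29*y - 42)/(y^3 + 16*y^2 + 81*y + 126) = (y - 1)/(y + 3)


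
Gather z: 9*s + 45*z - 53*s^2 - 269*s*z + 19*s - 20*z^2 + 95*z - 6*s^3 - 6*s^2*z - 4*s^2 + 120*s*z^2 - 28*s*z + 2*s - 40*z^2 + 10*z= -6*s^3 - 57*s^2 + 30*s + z^2*(120*s - 60) + z*(-6*s^2 - 297*s + 150)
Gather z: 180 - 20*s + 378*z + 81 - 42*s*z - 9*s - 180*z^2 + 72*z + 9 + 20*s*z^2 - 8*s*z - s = -30*s + z^2*(20*s - 180) + z*(450 - 50*s) + 270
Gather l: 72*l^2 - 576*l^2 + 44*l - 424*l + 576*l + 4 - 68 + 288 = -504*l^2 + 196*l + 224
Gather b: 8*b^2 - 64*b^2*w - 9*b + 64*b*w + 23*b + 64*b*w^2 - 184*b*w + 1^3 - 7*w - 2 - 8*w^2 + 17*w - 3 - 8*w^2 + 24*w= b^2*(8 - 64*w) + b*(64*w^2 - 120*w + 14) - 16*w^2 + 34*w - 4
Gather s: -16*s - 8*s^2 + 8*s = -8*s^2 - 8*s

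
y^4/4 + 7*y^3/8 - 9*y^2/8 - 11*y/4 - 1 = (y/4 + 1/4)*(y - 2)*(y + 1/2)*(y + 4)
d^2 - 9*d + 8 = (d - 8)*(d - 1)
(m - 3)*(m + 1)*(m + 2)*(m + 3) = m^4 + 3*m^3 - 7*m^2 - 27*m - 18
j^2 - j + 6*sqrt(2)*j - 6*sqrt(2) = (j - 1)*(j + 6*sqrt(2))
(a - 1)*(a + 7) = a^2 + 6*a - 7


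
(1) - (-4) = 5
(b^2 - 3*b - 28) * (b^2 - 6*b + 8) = b^4 - 9*b^3 - 2*b^2 + 144*b - 224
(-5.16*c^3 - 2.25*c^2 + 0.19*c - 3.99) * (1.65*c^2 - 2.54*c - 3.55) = -8.514*c^5 + 9.3939*c^4 + 24.3465*c^3 + 0.9214*c^2 + 9.4601*c + 14.1645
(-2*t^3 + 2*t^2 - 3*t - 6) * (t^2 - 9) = -2*t^5 + 2*t^4 + 15*t^3 - 24*t^2 + 27*t + 54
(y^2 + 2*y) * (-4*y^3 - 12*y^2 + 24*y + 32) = -4*y^5 - 20*y^4 + 80*y^2 + 64*y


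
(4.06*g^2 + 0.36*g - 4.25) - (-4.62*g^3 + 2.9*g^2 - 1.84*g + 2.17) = 4.62*g^3 + 1.16*g^2 + 2.2*g - 6.42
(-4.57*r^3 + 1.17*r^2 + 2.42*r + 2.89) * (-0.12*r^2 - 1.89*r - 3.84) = 0.5484*r^5 + 8.4969*r^4 + 15.0471*r^3 - 9.4134*r^2 - 14.7549*r - 11.0976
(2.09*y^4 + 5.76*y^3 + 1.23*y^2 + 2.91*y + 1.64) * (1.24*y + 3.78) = 2.5916*y^5 + 15.0426*y^4 + 23.298*y^3 + 8.2578*y^2 + 13.0334*y + 6.1992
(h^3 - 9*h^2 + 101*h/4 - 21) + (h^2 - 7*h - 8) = h^3 - 8*h^2 + 73*h/4 - 29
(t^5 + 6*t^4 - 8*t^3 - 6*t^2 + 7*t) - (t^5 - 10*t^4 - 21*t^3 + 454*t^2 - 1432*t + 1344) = 16*t^4 + 13*t^3 - 460*t^2 + 1439*t - 1344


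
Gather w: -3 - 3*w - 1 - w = -4*w - 4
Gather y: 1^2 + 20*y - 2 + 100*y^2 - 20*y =100*y^2 - 1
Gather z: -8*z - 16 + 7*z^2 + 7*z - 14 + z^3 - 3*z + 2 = z^3 + 7*z^2 - 4*z - 28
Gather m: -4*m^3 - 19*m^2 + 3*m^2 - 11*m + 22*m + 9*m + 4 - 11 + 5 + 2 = -4*m^3 - 16*m^2 + 20*m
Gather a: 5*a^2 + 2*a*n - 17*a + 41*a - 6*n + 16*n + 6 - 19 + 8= 5*a^2 + a*(2*n + 24) + 10*n - 5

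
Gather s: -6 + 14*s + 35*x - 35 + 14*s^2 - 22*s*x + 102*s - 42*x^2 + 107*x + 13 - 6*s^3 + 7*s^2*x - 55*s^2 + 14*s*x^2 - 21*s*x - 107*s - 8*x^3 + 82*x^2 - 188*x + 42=-6*s^3 + s^2*(7*x - 41) + s*(14*x^2 - 43*x + 9) - 8*x^3 + 40*x^2 - 46*x + 14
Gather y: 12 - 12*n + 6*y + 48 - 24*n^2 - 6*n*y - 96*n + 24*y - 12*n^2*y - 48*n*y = -24*n^2 - 108*n + y*(-12*n^2 - 54*n + 30) + 60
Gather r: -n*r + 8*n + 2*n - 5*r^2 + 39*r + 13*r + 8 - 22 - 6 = 10*n - 5*r^2 + r*(52 - n) - 20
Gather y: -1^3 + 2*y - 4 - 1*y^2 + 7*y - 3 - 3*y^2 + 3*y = -4*y^2 + 12*y - 8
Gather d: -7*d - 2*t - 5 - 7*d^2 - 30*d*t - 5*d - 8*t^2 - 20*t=-7*d^2 + d*(-30*t - 12) - 8*t^2 - 22*t - 5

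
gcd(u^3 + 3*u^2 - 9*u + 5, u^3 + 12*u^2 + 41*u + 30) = u + 5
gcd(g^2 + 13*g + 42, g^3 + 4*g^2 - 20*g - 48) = g + 6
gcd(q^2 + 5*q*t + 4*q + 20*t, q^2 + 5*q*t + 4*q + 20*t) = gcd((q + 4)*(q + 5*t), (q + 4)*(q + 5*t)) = q^2 + 5*q*t + 4*q + 20*t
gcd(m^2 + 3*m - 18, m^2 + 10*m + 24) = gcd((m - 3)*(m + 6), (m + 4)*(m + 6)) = m + 6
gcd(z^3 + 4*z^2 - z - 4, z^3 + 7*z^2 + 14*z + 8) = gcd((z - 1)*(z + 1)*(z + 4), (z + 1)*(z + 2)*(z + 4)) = z^2 + 5*z + 4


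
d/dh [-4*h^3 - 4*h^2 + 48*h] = -12*h^2 - 8*h + 48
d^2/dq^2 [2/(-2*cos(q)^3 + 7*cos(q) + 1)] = 8*(9*(1 - cos(2*q))^3 - 16*(1 - cos(2*q))^2 + 11*cos(q) - 89*cos(2*q) - 9*cos(3*q) + 99)/(11*cos(q) - cos(3*q) + 2)^3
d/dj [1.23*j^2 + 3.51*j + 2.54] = 2.46*j + 3.51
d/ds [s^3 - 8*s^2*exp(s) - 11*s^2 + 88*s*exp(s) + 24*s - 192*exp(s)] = -8*s^2*exp(s) + 3*s^2 + 72*s*exp(s) - 22*s - 104*exp(s) + 24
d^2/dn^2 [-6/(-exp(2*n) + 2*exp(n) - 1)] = (24*exp(n) + 12)*exp(n)/(exp(4*n) - 4*exp(3*n) + 6*exp(2*n) - 4*exp(n) + 1)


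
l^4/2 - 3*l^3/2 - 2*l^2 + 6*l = l*(l/2 + 1)*(l - 3)*(l - 2)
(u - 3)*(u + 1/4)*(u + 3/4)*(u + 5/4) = u^4 - 3*u^3/4 - 85*u^2/16 - 261*u/64 - 45/64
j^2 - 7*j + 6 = (j - 6)*(j - 1)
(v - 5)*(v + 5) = v^2 - 25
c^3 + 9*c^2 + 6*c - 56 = (c - 2)*(c + 4)*(c + 7)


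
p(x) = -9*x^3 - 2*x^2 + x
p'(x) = -27*x^2 - 4*x + 1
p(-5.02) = 1083.13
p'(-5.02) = -659.33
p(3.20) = -312.19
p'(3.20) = -288.28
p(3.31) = -344.98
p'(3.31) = -308.05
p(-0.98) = 5.57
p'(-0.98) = -21.01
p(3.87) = -547.73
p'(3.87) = -418.86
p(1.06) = -11.91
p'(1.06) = -33.58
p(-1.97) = 59.08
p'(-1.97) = -95.90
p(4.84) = -1062.43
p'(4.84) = -650.85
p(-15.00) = 29910.00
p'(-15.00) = -6014.00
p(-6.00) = 1866.00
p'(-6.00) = -947.00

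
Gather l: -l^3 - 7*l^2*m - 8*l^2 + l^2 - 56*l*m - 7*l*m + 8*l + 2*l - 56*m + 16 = -l^3 + l^2*(-7*m - 7) + l*(10 - 63*m) - 56*m + 16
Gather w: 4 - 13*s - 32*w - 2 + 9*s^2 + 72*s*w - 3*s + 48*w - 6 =9*s^2 - 16*s + w*(72*s + 16) - 4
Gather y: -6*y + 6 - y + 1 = 7 - 7*y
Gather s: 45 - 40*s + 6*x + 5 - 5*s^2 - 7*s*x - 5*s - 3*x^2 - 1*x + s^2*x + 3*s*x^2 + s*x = s^2*(x - 5) + s*(3*x^2 - 6*x - 45) - 3*x^2 + 5*x + 50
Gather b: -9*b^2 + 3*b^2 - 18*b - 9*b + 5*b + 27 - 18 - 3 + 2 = -6*b^2 - 22*b + 8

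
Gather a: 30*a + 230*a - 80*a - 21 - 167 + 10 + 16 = 180*a - 162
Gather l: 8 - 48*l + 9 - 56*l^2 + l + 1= -56*l^2 - 47*l + 18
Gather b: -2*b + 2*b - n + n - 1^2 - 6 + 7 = 0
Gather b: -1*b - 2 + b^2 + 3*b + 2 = b^2 + 2*b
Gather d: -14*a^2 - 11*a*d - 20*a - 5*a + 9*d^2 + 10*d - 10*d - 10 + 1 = -14*a^2 - 11*a*d - 25*a + 9*d^2 - 9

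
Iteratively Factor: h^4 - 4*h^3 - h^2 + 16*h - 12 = (h - 2)*(h^3 - 2*h^2 - 5*h + 6) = (h - 2)*(h - 1)*(h^2 - h - 6) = (h - 3)*(h - 2)*(h - 1)*(h + 2)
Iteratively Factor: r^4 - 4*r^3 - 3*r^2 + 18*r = (r - 3)*(r^3 - r^2 - 6*r) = (r - 3)*(r + 2)*(r^2 - 3*r) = (r - 3)^2*(r + 2)*(r)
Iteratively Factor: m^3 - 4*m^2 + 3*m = (m)*(m^2 - 4*m + 3) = m*(m - 3)*(m - 1)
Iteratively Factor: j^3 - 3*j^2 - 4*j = (j + 1)*(j^2 - 4*j) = j*(j + 1)*(j - 4)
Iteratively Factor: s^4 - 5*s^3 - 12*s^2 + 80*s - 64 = (s + 4)*(s^3 - 9*s^2 + 24*s - 16) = (s - 1)*(s + 4)*(s^2 - 8*s + 16) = (s - 4)*(s - 1)*(s + 4)*(s - 4)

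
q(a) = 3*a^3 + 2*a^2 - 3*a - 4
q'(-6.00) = 297.00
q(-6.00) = -562.00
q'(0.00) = -3.00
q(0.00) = -4.00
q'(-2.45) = 41.22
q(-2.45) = -28.76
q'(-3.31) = 82.36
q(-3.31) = -80.95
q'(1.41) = 20.53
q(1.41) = 4.16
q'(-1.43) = 9.68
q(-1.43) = -4.39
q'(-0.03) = -3.11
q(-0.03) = -3.91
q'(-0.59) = -2.23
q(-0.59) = -2.15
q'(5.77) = 319.72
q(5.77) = 621.58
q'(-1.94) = 23.11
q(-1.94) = -12.56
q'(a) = 9*a^2 + 4*a - 3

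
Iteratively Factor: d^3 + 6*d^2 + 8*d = (d + 4)*(d^2 + 2*d) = (d + 2)*(d + 4)*(d)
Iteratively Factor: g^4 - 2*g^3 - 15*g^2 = (g)*(g^3 - 2*g^2 - 15*g) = g*(g - 5)*(g^2 + 3*g) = g^2*(g - 5)*(g + 3)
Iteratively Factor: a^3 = (a)*(a^2) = a^2*(a)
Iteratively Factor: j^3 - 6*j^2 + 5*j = (j - 1)*(j^2 - 5*j) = j*(j - 1)*(j - 5)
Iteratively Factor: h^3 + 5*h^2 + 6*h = (h)*(h^2 + 5*h + 6) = h*(h + 2)*(h + 3)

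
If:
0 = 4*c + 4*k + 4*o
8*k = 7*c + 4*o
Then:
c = -4*o/5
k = -o/5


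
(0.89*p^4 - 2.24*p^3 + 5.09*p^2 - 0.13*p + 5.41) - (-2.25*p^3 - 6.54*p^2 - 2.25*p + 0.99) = 0.89*p^4 + 0.00999999999999979*p^3 + 11.63*p^2 + 2.12*p + 4.42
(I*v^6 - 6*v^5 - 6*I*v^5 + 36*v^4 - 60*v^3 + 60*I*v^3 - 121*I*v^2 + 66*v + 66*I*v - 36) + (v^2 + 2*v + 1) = I*v^6 - 6*v^5 - 6*I*v^5 + 36*v^4 - 60*v^3 + 60*I*v^3 + v^2 - 121*I*v^2 + 68*v + 66*I*v - 35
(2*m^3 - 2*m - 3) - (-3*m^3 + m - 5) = 5*m^3 - 3*m + 2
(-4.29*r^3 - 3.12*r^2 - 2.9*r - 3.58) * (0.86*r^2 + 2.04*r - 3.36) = -3.6894*r^5 - 11.4348*r^4 + 5.5556*r^3 + 1.4884*r^2 + 2.4408*r + 12.0288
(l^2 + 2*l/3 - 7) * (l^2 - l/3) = l^4 + l^3/3 - 65*l^2/9 + 7*l/3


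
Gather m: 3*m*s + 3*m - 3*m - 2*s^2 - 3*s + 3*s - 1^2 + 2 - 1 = 3*m*s - 2*s^2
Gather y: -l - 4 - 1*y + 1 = -l - y - 3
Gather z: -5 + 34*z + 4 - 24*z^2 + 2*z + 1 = -24*z^2 + 36*z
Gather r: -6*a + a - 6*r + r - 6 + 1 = -5*a - 5*r - 5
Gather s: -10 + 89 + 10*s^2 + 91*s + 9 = 10*s^2 + 91*s + 88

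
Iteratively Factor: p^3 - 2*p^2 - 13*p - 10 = (p - 5)*(p^2 + 3*p + 2) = (p - 5)*(p + 1)*(p + 2)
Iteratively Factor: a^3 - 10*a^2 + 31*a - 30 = (a - 2)*(a^2 - 8*a + 15) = (a - 5)*(a - 2)*(a - 3)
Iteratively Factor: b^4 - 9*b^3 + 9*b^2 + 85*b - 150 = (b - 2)*(b^3 - 7*b^2 - 5*b + 75) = (b - 5)*(b - 2)*(b^2 - 2*b - 15) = (b - 5)^2*(b - 2)*(b + 3)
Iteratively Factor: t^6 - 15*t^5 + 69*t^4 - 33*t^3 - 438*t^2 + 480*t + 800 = (t - 4)*(t^5 - 11*t^4 + 25*t^3 + 67*t^2 - 170*t - 200) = (t - 4)*(t + 2)*(t^4 - 13*t^3 + 51*t^2 - 35*t - 100) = (t - 5)*(t - 4)*(t + 2)*(t^3 - 8*t^2 + 11*t + 20) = (t - 5)^2*(t - 4)*(t + 2)*(t^2 - 3*t - 4) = (t - 5)^2*(t - 4)*(t + 1)*(t + 2)*(t - 4)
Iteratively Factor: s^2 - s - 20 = (s + 4)*(s - 5)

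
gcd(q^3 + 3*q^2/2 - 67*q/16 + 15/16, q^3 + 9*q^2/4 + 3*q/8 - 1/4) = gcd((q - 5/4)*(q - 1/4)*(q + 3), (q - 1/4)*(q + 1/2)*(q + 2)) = q - 1/4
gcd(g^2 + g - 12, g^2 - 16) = g + 4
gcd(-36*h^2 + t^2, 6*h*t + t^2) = 6*h + t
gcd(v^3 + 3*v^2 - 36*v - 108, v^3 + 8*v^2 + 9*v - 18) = v^2 + 9*v + 18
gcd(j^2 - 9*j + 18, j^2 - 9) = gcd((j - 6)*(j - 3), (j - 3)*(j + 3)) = j - 3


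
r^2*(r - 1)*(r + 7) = r^4 + 6*r^3 - 7*r^2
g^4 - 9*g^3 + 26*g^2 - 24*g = g*(g - 4)*(g - 3)*(g - 2)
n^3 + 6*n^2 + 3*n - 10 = (n - 1)*(n + 2)*(n + 5)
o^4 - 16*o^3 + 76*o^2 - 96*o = o*(o - 8)*(o - 6)*(o - 2)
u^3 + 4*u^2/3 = u^2*(u + 4/3)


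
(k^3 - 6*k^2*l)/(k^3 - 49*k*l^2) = k*(k - 6*l)/(k^2 - 49*l^2)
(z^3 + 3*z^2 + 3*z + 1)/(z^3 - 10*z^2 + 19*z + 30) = (z^2 + 2*z + 1)/(z^2 - 11*z + 30)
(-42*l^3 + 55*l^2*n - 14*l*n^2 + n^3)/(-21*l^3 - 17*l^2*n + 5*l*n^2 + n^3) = (42*l^3 - 55*l^2*n + 14*l*n^2 - n^3)/(21*l^3 + 17*l^2*n - 5*l*n^2 - n^3)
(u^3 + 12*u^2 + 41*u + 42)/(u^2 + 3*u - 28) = (u^2 + 5*u + 6)/(u - 4)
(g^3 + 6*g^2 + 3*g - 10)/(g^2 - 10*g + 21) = (g^3 + 6*g^2 + 3*g - 10)/(g^2 - 10*g + 21)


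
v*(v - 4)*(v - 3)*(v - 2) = v^4 - 9*v^3 + 26*v^2 - 24*v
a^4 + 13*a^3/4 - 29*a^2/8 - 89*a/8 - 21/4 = (a - 2)*(a + 3/4)*(a + 1)*(a + 7/2)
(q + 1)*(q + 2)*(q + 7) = q^3 + 10*q^2 + 23*q + 14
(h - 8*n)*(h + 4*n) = h^2 - 4*h*n - 32*n^2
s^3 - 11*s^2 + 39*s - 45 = (s - 5)*(s - 3)^2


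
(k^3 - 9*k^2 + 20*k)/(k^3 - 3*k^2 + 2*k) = (k^2 - 9*k + 20)/(k^2 - 3*k + 2)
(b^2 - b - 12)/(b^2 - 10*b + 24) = (b + 3)/(b - 6)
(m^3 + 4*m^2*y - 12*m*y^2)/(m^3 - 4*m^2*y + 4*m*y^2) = (-m - 6*y)/(-m + 2*y)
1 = 1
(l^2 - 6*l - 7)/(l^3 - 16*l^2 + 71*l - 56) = (l + 1)/(l^2 - 9*l + 8)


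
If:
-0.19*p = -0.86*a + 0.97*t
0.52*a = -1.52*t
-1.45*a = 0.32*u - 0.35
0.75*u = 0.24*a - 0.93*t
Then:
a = 0.21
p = 1.30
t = -0.07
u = 0.15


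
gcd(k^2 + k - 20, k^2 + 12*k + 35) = k + 5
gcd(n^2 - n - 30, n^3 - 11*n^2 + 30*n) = n - 6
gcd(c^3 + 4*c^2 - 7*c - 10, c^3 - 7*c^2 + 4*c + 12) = c^2 - c - 2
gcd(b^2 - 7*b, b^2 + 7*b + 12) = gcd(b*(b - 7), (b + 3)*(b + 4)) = 1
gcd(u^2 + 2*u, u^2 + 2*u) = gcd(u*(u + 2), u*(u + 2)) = u^2 + 2*u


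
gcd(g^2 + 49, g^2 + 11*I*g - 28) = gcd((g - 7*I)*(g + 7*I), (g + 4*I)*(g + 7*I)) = g + 7*I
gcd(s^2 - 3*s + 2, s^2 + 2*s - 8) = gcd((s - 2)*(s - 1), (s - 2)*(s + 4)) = s - 2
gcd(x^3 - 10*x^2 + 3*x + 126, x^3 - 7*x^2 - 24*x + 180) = x - 6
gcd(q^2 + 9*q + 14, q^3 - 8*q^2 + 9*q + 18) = 1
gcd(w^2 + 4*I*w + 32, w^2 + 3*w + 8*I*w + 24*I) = w + 8*I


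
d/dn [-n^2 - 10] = -2*n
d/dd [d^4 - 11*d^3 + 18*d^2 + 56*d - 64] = 4*d^3 - 33*d^2 + 36*d + 56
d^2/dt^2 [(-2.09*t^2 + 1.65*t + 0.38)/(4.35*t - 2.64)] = 23.145372/(82.312875*t^3 - 149.8662*t^2 + 90.95328*t - 18.399744)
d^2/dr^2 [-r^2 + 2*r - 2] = -2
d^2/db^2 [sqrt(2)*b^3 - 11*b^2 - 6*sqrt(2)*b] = 6*sqrt(2)*b - 22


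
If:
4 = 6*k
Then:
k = 2/3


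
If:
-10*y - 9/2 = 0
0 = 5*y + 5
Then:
No Solution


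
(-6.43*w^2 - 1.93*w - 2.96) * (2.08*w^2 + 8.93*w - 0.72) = -13.3744*w^4 - 61.4343*w^3 - 18.7621*w^2 - 25.0432*w + 2.1312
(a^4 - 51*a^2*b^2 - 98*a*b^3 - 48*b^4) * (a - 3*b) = a^5 - 3*a^4*b - 51*a^3*b^2 + 55*a^2*b^3 + 246*a*b^4 + 144*b^5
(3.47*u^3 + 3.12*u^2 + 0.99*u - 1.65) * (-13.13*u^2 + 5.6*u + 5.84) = -45.5611*u^5 - 21.5336*u^4 + 24.7381*u^3 + 45.4293*u^2 - 3.4584*u - 9.636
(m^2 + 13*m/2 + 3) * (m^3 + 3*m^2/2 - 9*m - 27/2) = m^5 + 8*m^4 + 15*m^3/4 - 135*m^2/2 - 459*m/4 - 81/2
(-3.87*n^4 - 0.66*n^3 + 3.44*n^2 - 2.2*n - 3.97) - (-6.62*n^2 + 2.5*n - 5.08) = -3.87*n^4 - 0.66*n^3 + 10.06*n^2 - 4.7*n + 1.11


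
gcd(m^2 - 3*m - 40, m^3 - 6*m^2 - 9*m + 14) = 1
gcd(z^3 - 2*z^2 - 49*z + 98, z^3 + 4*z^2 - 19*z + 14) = z^2 + 5*z - 14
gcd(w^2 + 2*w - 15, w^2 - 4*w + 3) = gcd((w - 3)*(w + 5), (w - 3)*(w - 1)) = w - 3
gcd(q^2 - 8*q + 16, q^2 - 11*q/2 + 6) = q - 4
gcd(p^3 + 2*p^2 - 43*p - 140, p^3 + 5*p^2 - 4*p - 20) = p + 5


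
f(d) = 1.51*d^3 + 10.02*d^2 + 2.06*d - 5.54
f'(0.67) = 17.52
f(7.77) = 1323.74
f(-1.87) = 15.77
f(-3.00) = 37.69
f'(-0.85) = -11.70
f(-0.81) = -1.44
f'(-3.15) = -16.12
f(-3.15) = 40.20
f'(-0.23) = -2.31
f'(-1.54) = -18.06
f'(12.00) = 894.86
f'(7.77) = 431.26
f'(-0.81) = -11.20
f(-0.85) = -0.98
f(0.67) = 0.79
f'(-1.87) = -19.57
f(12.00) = 4071.34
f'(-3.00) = -17.29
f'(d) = 4.53*d^2 + 20.04*d + 2.06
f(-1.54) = 9.54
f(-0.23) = -5.50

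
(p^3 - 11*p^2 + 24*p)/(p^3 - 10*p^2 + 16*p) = (p - 3)/(p - 2)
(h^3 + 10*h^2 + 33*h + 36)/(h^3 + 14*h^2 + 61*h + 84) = (h + 3)/(h + 7)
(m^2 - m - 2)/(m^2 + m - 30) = (m^2 - m - 2)/(m^2 + m - 30)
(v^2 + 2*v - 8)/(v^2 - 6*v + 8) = (v + 4)/(v - 4)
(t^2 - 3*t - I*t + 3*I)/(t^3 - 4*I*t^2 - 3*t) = (t - 3)/(t*(t - 3*I))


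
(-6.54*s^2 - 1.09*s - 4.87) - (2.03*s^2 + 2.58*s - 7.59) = -8.57*s^2 - 3.67*s + 2.72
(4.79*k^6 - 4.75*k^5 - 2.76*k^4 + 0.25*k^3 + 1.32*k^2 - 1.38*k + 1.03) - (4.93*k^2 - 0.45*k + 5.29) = 4.79*k^6 - 4.75*k^5 - 2.76*k^4 + 0.25*k^3 - 3.61*k^2 - 0.93*k - 4.26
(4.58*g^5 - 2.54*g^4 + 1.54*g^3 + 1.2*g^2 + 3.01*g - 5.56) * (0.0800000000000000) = 0.3664*g^5 - 0.2032*g^4 + 0.1232*g^3 + 0.096*g^2 + 0.2408*g - 0.4448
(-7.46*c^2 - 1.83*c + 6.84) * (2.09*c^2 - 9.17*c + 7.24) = -15.5914*c^4 + 64.5835*c^3 - 22.9337*c^2 - 75.972*c + 49.5216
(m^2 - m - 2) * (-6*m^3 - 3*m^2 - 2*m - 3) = -6*m^5 + 3*m^4 + 13*m^3 + 5*m^2 + 7*m + 6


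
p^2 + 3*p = p*(p + 3)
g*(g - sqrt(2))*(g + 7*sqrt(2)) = g^3 + 6*sqrt(2)*g^2 - 14*g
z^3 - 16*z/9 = z*(z - 4/3)*(z + 4/3)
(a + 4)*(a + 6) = a^2 + 10*a + 24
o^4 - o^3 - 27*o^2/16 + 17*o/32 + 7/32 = (o - 7/4)*(o - 1/2)*(o + 1/4)*(o + 1)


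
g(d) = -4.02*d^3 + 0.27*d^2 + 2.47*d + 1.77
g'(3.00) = -104.45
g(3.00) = -96.93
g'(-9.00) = -979.25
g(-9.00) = 2931.99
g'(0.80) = -4.82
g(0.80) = 1.86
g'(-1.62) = -30.06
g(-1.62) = 15.57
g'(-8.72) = -919.26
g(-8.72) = 2666.24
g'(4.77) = -269.35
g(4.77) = -416.60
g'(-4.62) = -257.44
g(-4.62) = 392.54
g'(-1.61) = -29.66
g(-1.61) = 15.27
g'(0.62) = -1.83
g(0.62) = 2.45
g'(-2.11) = -52.36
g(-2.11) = 35.52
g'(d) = -12.06*d^2 + 0.54*d + 2.47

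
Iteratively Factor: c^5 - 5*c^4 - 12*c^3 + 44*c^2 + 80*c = (c + 2)*(c^4 - 7*c^3 + 2*c^2 + 40*c) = c*(c + 2)*(c^3 - 7*c^2 + 2*c + 40) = c*(c + 2)^2*(c^2 - 9*c + 20) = c*(c - 5)*(c + 2)^2*(c - 4)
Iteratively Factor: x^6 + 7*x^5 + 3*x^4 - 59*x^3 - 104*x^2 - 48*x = (x - 3)*(x^5 + 10*x^4 + 33*x^3 + 40*x^2 + 16*x) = (x - 3)*(x + 1)*(x^4 + 9*x^3 + 24*x^2 + 16*x) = x*(x - 3)*(x + 1)*(x^3 + 9*x^2 + 24*x + 16) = x*(x - 3)*(x + 1)*(x + 4)*(x^2 + 5*x + 4) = x*(x - 3)*(x + 1)^2*(x + 4)*(x + 4)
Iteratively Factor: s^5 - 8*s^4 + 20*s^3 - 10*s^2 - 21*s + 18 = (s - 2)*(s^4 - 6*s^3 + 8*s^2 + 6*s - 9) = (s - 3)*(s - 2)*(s^3 - 3*s^2 - s + 3) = (s - 3)*(s - 2)*(s + 1)*(s^2 - 4*s + 3) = (s - 3)^2*(s - 2)*(s + 1)*(s - 1)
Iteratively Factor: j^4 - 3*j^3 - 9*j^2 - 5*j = (j - 5)*(j^3 + 2*j^2 + j) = (j - 5)*(j + 1)*(j^2 + j) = j*(j - 5)*(j + 1)*(j + 1)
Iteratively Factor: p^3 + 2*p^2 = (p + 2)*(p^2) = p*(p + 2)*(p)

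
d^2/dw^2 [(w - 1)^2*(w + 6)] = 6*w + 8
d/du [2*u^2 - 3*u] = 4*u - 3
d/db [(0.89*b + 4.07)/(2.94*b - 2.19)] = (30.473631 - 40.909806*b)/(2.94*b - 2.19)^3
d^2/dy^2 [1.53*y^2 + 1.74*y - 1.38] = 3.06000000000000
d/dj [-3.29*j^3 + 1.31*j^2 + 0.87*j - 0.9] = -9.87*j^2 + 2.62*j + 0.87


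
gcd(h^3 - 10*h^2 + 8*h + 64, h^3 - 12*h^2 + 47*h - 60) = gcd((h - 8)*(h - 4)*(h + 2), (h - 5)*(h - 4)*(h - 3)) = h - 4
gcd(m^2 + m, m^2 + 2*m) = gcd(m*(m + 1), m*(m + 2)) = m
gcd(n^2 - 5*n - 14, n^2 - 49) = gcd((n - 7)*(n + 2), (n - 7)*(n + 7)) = n - 7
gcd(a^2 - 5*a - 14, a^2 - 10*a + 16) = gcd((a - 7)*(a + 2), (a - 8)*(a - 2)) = 1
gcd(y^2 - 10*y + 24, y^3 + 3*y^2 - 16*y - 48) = y - 4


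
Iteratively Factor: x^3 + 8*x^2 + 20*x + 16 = (x + 4)*(x^2 + 4*x + 4) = (x + 2)*(x + 4)*(x + 2)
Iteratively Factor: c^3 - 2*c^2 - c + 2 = (c - 1)*(c^2 - c - 2) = (c - 2)*(c - 1)*(c + 1)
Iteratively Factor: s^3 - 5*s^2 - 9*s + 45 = (s + 3)*(s^2 - 8*s + 15) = (s - 5)*(s + 3)*(s - 3)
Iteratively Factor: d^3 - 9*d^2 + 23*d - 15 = (d - 1)*(d^2 - 8*d + 15) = (d - 3)*(d - 1)*(d - 5)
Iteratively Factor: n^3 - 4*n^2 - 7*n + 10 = (n + 2)*(n^2 - 6*n + 5) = (n - 5)*(n + 2)*(n - 1)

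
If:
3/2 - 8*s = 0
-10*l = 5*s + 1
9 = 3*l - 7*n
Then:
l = -31/160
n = -219/160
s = 3/16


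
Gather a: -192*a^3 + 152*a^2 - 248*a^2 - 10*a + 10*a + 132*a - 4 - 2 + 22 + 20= -192*a^3 - 96*a^2 + 132*a + 36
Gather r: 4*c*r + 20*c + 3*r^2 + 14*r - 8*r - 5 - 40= 20*c + 3*r^2 + r*(4*c + 6) - 45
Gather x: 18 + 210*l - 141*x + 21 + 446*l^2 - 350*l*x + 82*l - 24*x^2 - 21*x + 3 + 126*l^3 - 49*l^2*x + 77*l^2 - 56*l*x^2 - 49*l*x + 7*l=126*l^3 + 523*l^2 + 299*l + x^2*(-56*l - 24) + x*(-49*l^2 - 399*l - 162) + 42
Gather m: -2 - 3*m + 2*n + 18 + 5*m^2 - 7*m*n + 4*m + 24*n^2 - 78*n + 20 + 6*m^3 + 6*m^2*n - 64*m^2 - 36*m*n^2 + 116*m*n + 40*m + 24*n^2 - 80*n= 6*m^3 + m^2*(6*n - 59) + m*(-36*n^2 + 109*n + 41) + 48*n^2 - 156*n + 36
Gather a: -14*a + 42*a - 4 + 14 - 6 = 28*a + 4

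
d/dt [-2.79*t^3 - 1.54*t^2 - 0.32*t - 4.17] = -8.37*t^2 - 3.08*t - 0.32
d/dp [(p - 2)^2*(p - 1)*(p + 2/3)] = 4*p^3 - 13*p^2 + 28*p/3 + 4/3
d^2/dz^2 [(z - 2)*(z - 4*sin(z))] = 2*(2*z - 4)*sin(z) - 8*cos(z) + 2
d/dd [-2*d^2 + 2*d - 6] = 2 - 4*d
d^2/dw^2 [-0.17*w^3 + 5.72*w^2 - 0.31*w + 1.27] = 11.44 - 1.02*w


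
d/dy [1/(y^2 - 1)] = -2*y/(y^2 - 1)^2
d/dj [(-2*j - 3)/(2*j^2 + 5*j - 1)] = (4*j^2 + 12*j + 17)/(4*j^4 + 20*j^3 + 21*j^2 - 10*j + 1)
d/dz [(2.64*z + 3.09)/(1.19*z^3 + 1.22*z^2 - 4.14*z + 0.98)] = (-6.2832*z^3 - 14.2521*z^2 - 7.5396*z + 15.3798)/(1.4161*z^6 + 2.9036*z^5 - 8.3648*z^4 - 7.7692*z^3 + 19.5308*z^2 - 8.1144*z + 0.9604)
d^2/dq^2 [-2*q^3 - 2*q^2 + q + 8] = -12*q - 4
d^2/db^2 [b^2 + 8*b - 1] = 2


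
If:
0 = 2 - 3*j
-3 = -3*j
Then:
No Solution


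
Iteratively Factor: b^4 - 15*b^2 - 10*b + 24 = (b + 3)*(b^3 - 3*b^2 - 6*b + 8) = (b - 4)*(b + 3)*(b^2 + b - 2) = (b - 4)*(b + 2)*(b + 3)*(b - 1)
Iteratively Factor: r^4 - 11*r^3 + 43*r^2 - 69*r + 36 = (r - 3)*(r^3 - 8*r^2 + 19*r - 12) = (r - 4)*(r - 3)*(r^2 - 4*r + 3) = (r - 4)*(r - 3)*(r - 1)*(r - 3)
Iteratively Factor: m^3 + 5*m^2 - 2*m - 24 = (m + 4)*(m^2 + m - 6) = (m + 3)*(m + 4)*(m - 2)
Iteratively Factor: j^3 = (j)*(j^2) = j^2*(j)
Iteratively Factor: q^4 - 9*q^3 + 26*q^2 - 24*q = (q - 4)*(q^3 - 5*q^2 + 6*q) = q*(q - 4)*(q^2 - 5*q + 6) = q*(q - 4)*(q - 3)*(q - 2)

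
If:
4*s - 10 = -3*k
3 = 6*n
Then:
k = 10/3 - 4*s/3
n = 1/2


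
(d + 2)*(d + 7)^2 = d^3 + 16*d^2 + 77*d + 98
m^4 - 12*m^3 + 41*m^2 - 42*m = m*(m - 7)*(m - 3)*(m - 2)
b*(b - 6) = b^2 - 6*b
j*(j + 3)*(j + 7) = j^3 + 10*j^2 + 21*j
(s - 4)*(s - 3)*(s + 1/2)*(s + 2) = s^4 - 9*s^3/2 - 9*s^2/2 + 23*s + 12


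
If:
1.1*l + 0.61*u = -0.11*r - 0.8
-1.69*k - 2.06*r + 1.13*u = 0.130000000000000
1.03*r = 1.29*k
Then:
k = 0.26463700234192*u - 0.0304449648711944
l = -0.587689312120316*u - 0.723459717109248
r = 0.331438575748619*u - 0.0381301016347968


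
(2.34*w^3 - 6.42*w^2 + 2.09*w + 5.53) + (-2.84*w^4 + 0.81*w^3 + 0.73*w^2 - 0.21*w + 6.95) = -2.84*w^4 + 3.15*w^3 - 5.69*w^2 + 1.88*w + 12.48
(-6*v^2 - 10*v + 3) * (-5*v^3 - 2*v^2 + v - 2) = 30*v^5 + 62*v^4 - v^3 - 4*v^2 + 23*v - 6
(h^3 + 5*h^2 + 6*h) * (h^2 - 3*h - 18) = h^5 + 2*h^4 - 27*h^3 - 108*h^2 - 108*h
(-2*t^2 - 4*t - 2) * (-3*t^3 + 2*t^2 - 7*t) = 6*t^5 + 8*t^4 + 12*t^3 + 24*t^2 + 14*t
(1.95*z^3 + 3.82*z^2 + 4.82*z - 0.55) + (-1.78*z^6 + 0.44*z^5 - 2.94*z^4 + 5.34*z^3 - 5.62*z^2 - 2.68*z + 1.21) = -1.78*z^6 + 0.44*z^5 - 2.94*z^4 + 7.29*z^3 - 1.8*z^2 + 2.14*z + 0.66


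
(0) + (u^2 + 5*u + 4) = u^2 + 5*u + 4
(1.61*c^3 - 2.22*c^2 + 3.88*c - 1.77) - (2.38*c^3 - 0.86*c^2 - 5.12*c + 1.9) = -0.77*c^3 - 1.36*c^2 + 9.0*c - 3.67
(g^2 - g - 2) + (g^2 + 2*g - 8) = 2*g^2 + g - 10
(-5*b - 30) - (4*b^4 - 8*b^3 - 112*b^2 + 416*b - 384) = -4*b^4 + 8*b^3 + 112*b^2 - 421*b + 354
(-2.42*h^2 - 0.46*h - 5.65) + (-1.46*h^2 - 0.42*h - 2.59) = -3.88*h^2 - 0.88*h - 8.24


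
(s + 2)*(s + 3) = s^2 + 5*s + 6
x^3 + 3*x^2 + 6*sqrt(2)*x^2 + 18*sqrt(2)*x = x*(x + 3)*(x + 6*sqrt(2))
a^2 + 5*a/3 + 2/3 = (a + 2/3)*(a + 1)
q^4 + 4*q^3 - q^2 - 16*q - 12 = (q - 2)*(q + 1)*(q + 2)*(q + 3)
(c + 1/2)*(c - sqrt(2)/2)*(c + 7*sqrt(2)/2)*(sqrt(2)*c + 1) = sqrt(2)*c^4 + sqrt(2)*c^3/2 + 7*c^3 - sqrt(2)*c^2/2 + 7*c^2/2 - 7*c/2 - sqrt(2)*c/4 - 7/4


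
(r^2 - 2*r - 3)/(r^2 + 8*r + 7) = (r - 3)/(r + 7)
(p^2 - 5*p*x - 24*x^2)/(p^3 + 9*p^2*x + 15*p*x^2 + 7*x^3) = (p^2 - 5*p*x - 24*x^2)/(p^3 + 9*p^2*x + 15*p*x^2 + 7*x^3)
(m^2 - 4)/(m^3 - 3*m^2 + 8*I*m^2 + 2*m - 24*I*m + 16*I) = (m + 2)/(m^2 + m*(-1 + 8*I) - 8*I)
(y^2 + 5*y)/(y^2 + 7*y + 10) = y/(y + 2)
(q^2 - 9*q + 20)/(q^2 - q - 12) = (q - 5)/(q + 3)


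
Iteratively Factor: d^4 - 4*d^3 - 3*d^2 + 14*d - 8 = (d - 4)*(d^3 - 3*d + 2) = (d - 4)*(d + 2)*(d^2 - 2*d + 1) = (d - 4)*(d - 1)*(d + 2)*(d - 1)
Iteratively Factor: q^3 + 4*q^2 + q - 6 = (q - 1)*(q^2 + 5*q + 6) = (q - 1)*(q + 2)*(q + 3)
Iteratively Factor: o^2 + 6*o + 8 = (o + 4)*(o + 2)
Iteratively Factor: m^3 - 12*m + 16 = (m - 2)*(m^2 + 2*m - 8) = (m - 2)*(m + 4)*(m - 2)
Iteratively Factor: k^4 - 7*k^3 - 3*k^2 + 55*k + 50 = (k + 1)*(k^3 - 8*k^2 + 5*k + 50) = (k - 5)*(k + 1)*(k^2 - 3*k - 10) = (k - 5)^2*(k + 1)*(k + 2)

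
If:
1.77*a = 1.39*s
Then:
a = 0.785310734463277*s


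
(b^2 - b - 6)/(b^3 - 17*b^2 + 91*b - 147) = (b + 2)/(b^2 - 14*b + 49)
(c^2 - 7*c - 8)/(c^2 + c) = (c - 8)/c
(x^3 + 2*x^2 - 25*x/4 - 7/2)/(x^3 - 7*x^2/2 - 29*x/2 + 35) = (x + 1/2)/(x - 5)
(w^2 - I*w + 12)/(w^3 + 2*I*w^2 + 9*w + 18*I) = (w - 4*I)/(w^2 - I*w + 6)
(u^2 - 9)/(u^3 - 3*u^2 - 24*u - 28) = (9 - u^2)/(-u^3 + 3*u^2 + 24*u + 28)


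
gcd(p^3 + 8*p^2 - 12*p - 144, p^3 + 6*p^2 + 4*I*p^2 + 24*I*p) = p + 6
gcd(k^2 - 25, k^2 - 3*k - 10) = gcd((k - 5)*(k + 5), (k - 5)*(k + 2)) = k - 5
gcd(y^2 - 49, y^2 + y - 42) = y + 7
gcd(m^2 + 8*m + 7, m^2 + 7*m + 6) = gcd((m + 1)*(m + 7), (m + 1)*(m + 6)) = m + 1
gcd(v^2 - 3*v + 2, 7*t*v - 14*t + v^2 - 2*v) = v - 2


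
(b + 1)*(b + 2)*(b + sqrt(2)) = b^3 + sqrt(2)*b^2 + 3*b^2 + 2*b + 3*sqrt(2)*b + 2*sqrt(2)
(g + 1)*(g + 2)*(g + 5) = g^3 + 8*g^2 + 17*g + 10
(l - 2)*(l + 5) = l^2 + 3*l - 10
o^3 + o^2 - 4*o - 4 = (o - 2)*(o + 1)*(o + 2)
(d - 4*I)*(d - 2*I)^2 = d^3 - 8*I*d^2 - 20*d + 16*I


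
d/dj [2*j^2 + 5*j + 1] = 4*j + 5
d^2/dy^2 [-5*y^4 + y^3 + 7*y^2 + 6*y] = -60*y^2 + 6*y + 14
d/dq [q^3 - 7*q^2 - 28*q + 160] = 3*q^2 - 14*q - 28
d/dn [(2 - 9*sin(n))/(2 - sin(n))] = -16*cos(n)/(sin(n) - 2)^2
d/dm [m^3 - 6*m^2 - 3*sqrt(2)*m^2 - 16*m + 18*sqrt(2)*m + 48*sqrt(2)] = 3*m^2 - 12*m - 6*sqrt(2)*m - 16 + 18*sqrt(2)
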